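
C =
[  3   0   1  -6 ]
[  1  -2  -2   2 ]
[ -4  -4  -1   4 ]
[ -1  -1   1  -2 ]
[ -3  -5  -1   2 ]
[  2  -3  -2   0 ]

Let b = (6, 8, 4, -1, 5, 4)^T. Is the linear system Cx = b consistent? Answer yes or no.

Row reduce the augmented matrix [C | b].
R2 ← R2 − (1/3)·R1: [0, -2, -7/3, 4, 6]
R3 ← R3 + (4/3)·R1: [0, -4, 1/3, -4, 12]
R4 ← R4 + (1/3)·R1: [0, -1, 4/3, -4, 1]
R5 ← R5 + R1: [0, -5, 0, -4, 11]
R6 ← R6 − (2/3)·R1: [0, -3, -8/3, 4, 0]
R3 ← R3 − (2)·R2: [0, 0, 5, -12, 0]
R4 ← R4 − (1/2)·R2: [0, 0, 5/2, -6, -2]
R5 ← R5 − (5/2)·R2: [0, 0, 35/6, -14, -4]
R6 ← R6 − (3/2)·R2: [0, 0, 5/6, -2, -9]
R4 ← R4 − (1/2)·R3: [0, 0, 0, 0, -2]
R5 ← R5 − (7/6)·R3: [0, 0, 0, 0, -4]
R6 ← R6 − (1/6)·R3: [0, 0, 0, 0, -9]
R5 ← R5 − (2)·R4: [0, 0, 0, 0, 0]
R6 ← R6 − (9/2)·R4: [0, 0, 0, 0, 0]
The echelon form has 4 nonzero rows; the last pivot sits in the augmented column, so rank(C) = 3 but rank([C|b]) = 4.
Since the ranks differ, the system is inconsistent.

no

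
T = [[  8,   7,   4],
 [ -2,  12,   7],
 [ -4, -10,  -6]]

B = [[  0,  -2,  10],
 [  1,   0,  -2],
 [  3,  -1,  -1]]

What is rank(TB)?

First compute TB:
[[ 19, -20,  62],
 [ 33,  -3, -51],
 [-28,  14, -14]]
Now row reduce the product.
R2 ← R2 − (33/19)·R1: [0, 603/19, -3015/19]
R3 ← R3 + (28/19)·R1: [0, -294/19, 1470/19]
R3 ← R3 + (98/201)·R2: [0, 0, 0]
2 nonzero rows, so rank(TB) = 2.

2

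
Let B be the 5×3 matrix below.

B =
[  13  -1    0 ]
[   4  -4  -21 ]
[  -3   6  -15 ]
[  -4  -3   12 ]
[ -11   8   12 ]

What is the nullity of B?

0

Row reduce to echelon form.
R2 ← R2 − (4/13)·R1: [0, -48/13, -21]
R3 ← R3 + (3/13)·R1: [0, 75/13, -15]
R4 ← R4 + (4/13)·R1: [0, -43/13, 12]
R5 ← R5 + (11/13)·R1: [0, 93/13, 12]
R3 ← R3 + (25/16)·R2: [0, 0, -765/16]
R4 ← R4 − (43/48)·R2: [0, 0, 493/16]
R5 ← R5 + (31/16)·R2: [0, 0, -459/16]
R4 ← R4 + (29/45)·R3: [0, 0, 0]
R5 ← R5 − (3/5)·R3: [0, 0, 0]
3 nonzero rows, so rank(B) = 3.
B has 3 columns; by rank–nullity, nullity = 3 − 3 = 0.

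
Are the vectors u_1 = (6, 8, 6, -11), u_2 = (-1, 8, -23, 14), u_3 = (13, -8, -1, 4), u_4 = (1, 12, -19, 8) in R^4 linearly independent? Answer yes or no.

Form the matrix with these vectors as rows and row reduce.
R2 ← R2 + (1/6)·R1: [0, 28/3, -22, 73/6]
R3 ← R3 − (13/6)·R1: [0, -76/3, -14, 167/6]
R4 ← R4 − (1/6)·R1: [0, 32/3, -20, 59/6]
R3 ← R3 + (19/7)·R2: [0, 0, -516/7, 426/7]
R4 ← R4 − (8/7)·R2: [0, 0, 36/7, -57/14]
R4 ← R4 + (3/43)·R3: [0, 0, 0, 15/86]
4 nonzero rows, so the 4 vectors span a space of dimension 4.
Since 4 = 4, the vectors are linearly independent.

yes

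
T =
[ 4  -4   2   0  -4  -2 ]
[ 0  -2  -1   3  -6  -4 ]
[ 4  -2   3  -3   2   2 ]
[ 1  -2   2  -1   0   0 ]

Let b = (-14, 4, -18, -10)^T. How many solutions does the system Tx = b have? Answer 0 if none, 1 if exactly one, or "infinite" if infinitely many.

infinite

Row reduce the augmented matrix [T | b].
R3 ← R3 − R1: [0, 2, 1, -3, 6, 4, -4]
R4 ← R4 − (1/4)·R1: [0, -1, 3/2, -1, 1, 1/2, -13/2]
R3 ← R3 + R2: [0, 0, 0, 0, 0, 0, 0]
R4 ← R4 − (1/2)·R2: [0, 0, 2, -5/2, 4, 5/2, -17/2]
Swap R3 ↔ R4
The echelon form has 3 nonzero rows, and every pivot lies in the first 6 columns, so rank(T) = rank([T|b]) = 3.
The system is consistent.
rank = 3 < 6 unknowns, so there are infinitely many solutions.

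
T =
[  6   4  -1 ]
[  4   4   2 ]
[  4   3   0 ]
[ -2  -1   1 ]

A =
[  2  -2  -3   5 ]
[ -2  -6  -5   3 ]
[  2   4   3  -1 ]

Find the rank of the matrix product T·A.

2

First compute TA:
[[  2, -40, -41,  43],
 [  4, -24, -26,  30],
 [  2, -26, -27,  29],
 [  0,  14,  14, -14]]
Now row reduce the product.
R2 ← R2 − (2)·R1: [0, 56, 56, -56]
R3 ← R3 − R1: [0, 14, 14, -14]
R3 ← R3 − (1/4)·R2: [0, 0, 0, 0]
R4 ← R4 − (1/4)·R2: [0, 0, 0, 0]
2 nonzero rows, so rank(TA) = 2.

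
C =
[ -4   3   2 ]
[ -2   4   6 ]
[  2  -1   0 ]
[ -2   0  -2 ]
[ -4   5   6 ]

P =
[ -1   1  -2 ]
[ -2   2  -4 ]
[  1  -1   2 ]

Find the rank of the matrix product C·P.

0

First compute CP:
[[  0,   0,   0],
 [  0,   0,   0],
 [  0,   0,   0],
 [  0,   0,   0],
 [  0,   0,   0]]
Now row reduce the product.
0 nonzero rows, so rank(CP) = 0.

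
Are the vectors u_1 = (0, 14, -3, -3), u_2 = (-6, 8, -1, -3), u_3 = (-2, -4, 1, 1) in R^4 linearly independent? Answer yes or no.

yes

Form the matrix with these vectors as rows and row reduce.
Swap R1 ↔ R2
R3 ← R3 − (1/3)·R1: [0, -20/3, 4/3, 2]
R3 ← R3 + (10/21)·R2: [0, 0, -2/21, 4/7]
3 nonzero rows, so the 3 vectors span a space of dimension 3.
Since 3 = 3, the vectors are linearly independent.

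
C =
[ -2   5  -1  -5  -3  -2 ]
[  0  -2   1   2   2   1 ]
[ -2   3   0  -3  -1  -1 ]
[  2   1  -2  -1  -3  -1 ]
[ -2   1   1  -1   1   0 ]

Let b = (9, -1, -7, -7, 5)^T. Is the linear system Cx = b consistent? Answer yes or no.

no

Row reduce the augmented matrix [C | b].
R3 ← R3 − R1: [0, -2, 1, 2, 2, 1, -16]
R4 ← R4 + R1: [0, 6, -3, -6, -6, -3, 2]
R5 ← R5 − R1: [0, -4, 2, 4, 4, 2, -4]
R3 ← R3 − R2: [0, 0, 0, 0, 0, 0, -15]
R4 ← R4 + (3)·R2: [0, 0, 0, 0, 0, 0, -1]
R5 ← R5 − (2)·R2: [0, 0, 0, 0, 0, 0, -2]
R4 ← R4 − (1/15)·R3: [0, 0, 0, 0, 0, 0, 0]
R5 ← R5 − (2/15)·R3: [0, 0, 0, 0, 0, 0, 0]
The echelon form has 3 nonzero rows; the last pivot sits in the augmented column, so rank(C) = 2 but rank([C|b]) = 3.
Since the ranks differ, the system is inconsistent.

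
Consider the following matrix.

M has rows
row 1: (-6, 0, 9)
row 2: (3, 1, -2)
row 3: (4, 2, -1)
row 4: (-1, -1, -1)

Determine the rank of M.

2

Row reduce to echelon form.
R2 ← R2 + (1/2)·R1: [0, 1, 5/2]
R3 ← R3 + (2/3)·R1: [0, 2, 5]
R4 ← R4 − (1/6)·R1: [0, -1, -5/2]
R3 ← R3 − (2)·R2: [0, 0, 0]
R4 ← R4 + R2: [0, 0, 0]
Echelon form has 2 nonzero rows, so rank(M) = 2.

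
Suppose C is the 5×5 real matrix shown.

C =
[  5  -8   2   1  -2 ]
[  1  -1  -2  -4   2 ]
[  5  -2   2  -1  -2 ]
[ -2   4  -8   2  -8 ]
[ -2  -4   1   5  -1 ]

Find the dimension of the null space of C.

Row reduce to echelon form.
R2 ← R2 − (1/5)·R1: [0, 3/5, -12/5, -21/5, 12/5]
R3 ← R3 − R1: [0, 6, 0, -2, 0]
R4 ← R4 + (2/5)·R1: [0, 4/5, -36/5, 12/5, -44/5]
R5 ← R5 + (2/5)·R1: [0, -36/5, 9/5, 27/5, -9/5]
R3 ← R3 − (10)·R2: [0, 0, 24, 40, -24]
R4 ← R4 − (4/3)·R2: [0, 0, -4, 8, -12]
R5 ← R5 + (12)·R2: [0, 0, -27, -45, 27]
R4 ← R4 + (1/6)·R3: [0, 0, 0, 44/3, -16]
R5 ← R5 + (9/8)·R3: [0, 0, 0, 0, 0]
4 nonzero rows, so rank(C) = 4.
C has 5 columns; by rank–nullity, nullity = 5 − 4 = 1.

1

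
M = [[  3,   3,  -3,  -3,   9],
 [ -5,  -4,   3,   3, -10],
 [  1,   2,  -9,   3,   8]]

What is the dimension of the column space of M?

3

Row reduce to echelon form.
R2 ← R2 + (5/3)·R1: [0, 1, -2, -2, 5]
R3 ← R3 − (1/3)·R1: [0, 1, -8, 4, 5]
R3 ← R3 − R2: [0, 0, -6, 6, 0]
Echelon form has 3 nonzero rows, so rank(M) = 3.
The column space has dimension equal to the rank: 3.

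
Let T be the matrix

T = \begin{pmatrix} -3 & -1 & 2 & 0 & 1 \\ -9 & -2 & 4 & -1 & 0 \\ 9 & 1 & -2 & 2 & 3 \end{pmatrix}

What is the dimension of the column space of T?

2

Row reduce to echelon form.
R2 ← R2 − (3)·R1: [0, 1, -2, -1, -3]
R3 ← R3 + (3)·R1: [0, -2, 4, 2, 6]
R3 ← R3 + (2)·R2: [0, 0, 0, 0, 0]
Echelon form has 2 nonzero rows, so rank(T) = 2.
The column space has dimension equal to the rank: 2.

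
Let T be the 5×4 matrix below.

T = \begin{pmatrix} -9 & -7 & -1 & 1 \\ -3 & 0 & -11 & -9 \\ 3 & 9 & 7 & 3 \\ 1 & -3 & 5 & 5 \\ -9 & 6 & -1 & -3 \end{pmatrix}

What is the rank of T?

Row reduce to echelon form.
R2 ← R2 − (1/3)·R1: [0, 7/3, -32/3, -28/3]
R3 ← R3 + (1/3)·R1: [0, 20/3, 20/3, 10/3]
R4 ← R4 + (1/9)·R1: [0, -34/9, 44/9, 46/9]
R5 ← R5 − R1: [0, 13, 0, -4]
R3 ← R3 − (20/7)·R2: [0, 0, 260/7, 30]
R4 ← R4 + (34/21)·R2: [0, 0, -260/21, -10]
R5 ← R5 − (39/7)·R2: [0, 0, 416/7, 48]
R4 ← R4 + (1/3)·R3: [0, 0, 0, 0]
R5 ← R5 − (8/5)·R3: [0, 0, 0, 0]
Echelon form has 3 nonzero rows, so rank(T) = 3.

3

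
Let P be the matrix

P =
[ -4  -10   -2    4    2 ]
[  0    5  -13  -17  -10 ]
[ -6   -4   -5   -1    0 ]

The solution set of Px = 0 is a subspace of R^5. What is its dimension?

2

Row reduce to echelon form.
R3 ← R3 − (3/2)·R1: [0, 11, -2, -7, -3]
R3 ← R3 − (11/5)·R2: [0, 0, 133/5, 152/5, 19]
3 nonzero rows, so rank(P) = 3.
P has 5 columns; by rank–nullity, nullity = 5 − 3 = 2.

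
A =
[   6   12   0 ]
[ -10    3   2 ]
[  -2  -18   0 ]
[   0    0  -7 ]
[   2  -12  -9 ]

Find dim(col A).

3

Row reduce to echelon form.
R2 ← R2 + (5/3)·R1: [0, 23, 2]
R3 ← R3 + (1/3)·R1: [0, -14, 0]
R5 ← R5 − (1/3)·R1: [0, -16, -9]
R3 ← R3 + (14/23)·R2: [0, 0, 28/23]
R5 ← R5 + (16/23)·R2: [0, 0, -175/23]
R4 ← R4 + (23/4)·R3: [0, 0, 0]
R5 ← R5 + (25/4)·R3: [0, 0, 0]
Echelon form has 3 nonzero rows, so rank(A) = 3.
The column space has dimension equal to the rank: 3.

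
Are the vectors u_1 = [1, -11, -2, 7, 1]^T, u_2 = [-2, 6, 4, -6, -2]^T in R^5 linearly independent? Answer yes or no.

yes

Form the matrix with these vectors as rows and row reduce.
R2 ← R2 + (2)·R1: [0, -16, 0, 8, 0]
2 nonzero rows, so the 2 vectors span a space of dimension 2.
Since 2 = 2, the vectors are linearly independent.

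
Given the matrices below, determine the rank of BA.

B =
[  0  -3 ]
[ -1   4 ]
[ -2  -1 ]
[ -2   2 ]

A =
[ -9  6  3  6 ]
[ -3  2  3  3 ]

First compute BA:
[[  9,  -6,  -9,  -9],
 [ -3,   2,   9,   6],
 [ 21, -14,  -9, -15],
 [ 12,  -8,   0,  -6]]
Now row reduce the product.
R2 ← R2 + (1/3)·R1: [0, 0, 6, 3]
R3 ← R3 − (7/3)·R1: [0, 0, 12, 6]
R4 ← R4 − (4/3)·R1: [0, 0, 12, 6]
R3 ← R3 − (2)·R2: [0, 0, 0, 0]
R4 ← R4 − (2)·R2: [0, 0, 0, 0]
2 nonzero rows, so rank(BA) = 2.

2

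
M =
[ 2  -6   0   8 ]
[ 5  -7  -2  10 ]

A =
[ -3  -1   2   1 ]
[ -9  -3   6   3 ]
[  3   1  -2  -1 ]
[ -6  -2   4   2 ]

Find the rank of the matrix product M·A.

1

First compute MA:
[[  0,   0,   0,   0],
 [-18,  -6,  12,   6]]
Now row reduce the product.
Swap R1 ↔ R2
1 nonzero row, so rank(MA) = 1.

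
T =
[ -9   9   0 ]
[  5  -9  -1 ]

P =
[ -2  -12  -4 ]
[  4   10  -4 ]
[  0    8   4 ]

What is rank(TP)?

2

First compute TP:
[[ 54, 198,   0],
 [-46, -158,  12]]
Now row reduce the product.
R2 ← R2 + (23/27)·R1: [0, 32/3, 12]
2 nonzero rows, so rank(TP) = 2.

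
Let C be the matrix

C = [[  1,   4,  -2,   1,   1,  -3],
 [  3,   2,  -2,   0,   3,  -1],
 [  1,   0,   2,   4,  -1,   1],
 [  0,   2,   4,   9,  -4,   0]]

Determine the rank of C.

3

Row reduce to echelon form.
R2 ← R2 − (3)·R1: [0, -10, 4, -3, 0, 8]
R3 ← R3 − R1: [0, -4, 4, 3, -2, 4]
R3 ← R3 − (2/5)·R2: [0, 0, 12/5, 21/5, -2, 4/5]
R4 ← R4 + (1/5)·R2: [0, 0, 24/5, 42/5, -4, 8/5]
R4 ← R4 − (2)·R3: [0, 0, 0, 0, 0, 0]
Echelon form has 3 nonzero rows, so rank(C) = 3.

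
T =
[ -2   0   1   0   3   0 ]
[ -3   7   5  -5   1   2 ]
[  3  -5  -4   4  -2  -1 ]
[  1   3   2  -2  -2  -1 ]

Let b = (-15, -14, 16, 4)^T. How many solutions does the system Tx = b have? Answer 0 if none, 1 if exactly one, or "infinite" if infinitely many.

infinite

Row reduce the augmented matrix [T | b].
R2 ← R2 − (3/2)·R1: [0, 7, 7/2, -5, -7/2, 2, 17/2]
R3 ← R3 + (3/2)·R1: [0, -5, -5/2, 4, 5/2, -1, -13/2]
R4 ← R4 + (1/2)·R1: [0, 3, 5/2, -2, -1/2, -1, -7/2]
R3 ← R3 + (5/7)·R2: [0, 0, 0, 3/7, 0, 3/7, -3/7]
R4 ← R4 − (3/7)·R2: [0, 0, 1, 1/7, 1, -13/7, -50/7]
Swap R3 ↔ R4
The echelon form has 4 nonzero rows, and every pivot lies in the first 6 columns, so rank(T) = rank([T|b]) = 4.
The system is consistent.
rank = 4 < 6 unknowns, so there are infinitely many solutions.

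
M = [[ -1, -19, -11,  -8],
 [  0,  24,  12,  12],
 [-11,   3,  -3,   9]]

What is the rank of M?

Row reduce to echelon form.
R3 ← R3 − (11)·R1: [0, 212, 118, 97]
R3 ← R3 − (53/6)·R2: [0, 0, 12, -9]
Echelon form has 3 nonzero rows, so rank(M) = 3.

3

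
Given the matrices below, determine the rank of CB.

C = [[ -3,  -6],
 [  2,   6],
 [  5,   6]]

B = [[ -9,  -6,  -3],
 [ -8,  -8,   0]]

First compute CB:
[[ 75,  66,   9],
 [-66, -60,  -6],
 [-93, -78, -15]]
Now row reduce the product.
R2 ← R2 + (22/25)·R1: [0, -48/25, 48/25]
R3 ← R3 + (31/25)·R1: [0, 96/25, -96/25]
R3 ← R3 + (2)·R2: [0, 0, 0]
2 nonzero rows, so rank(CB) = 2.

2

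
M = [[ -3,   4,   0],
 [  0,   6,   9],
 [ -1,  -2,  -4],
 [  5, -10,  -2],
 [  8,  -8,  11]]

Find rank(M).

3

Row reduce to echelon form.
R3 ← R3 − (1/3)·R1: [0, -10/3, -4]
R4 ← R4 + (5/3)·R1: [0, -10/3, -2]
R5 ← R5 + (8/3)·R1: [0, 8/3, 11]
R3 ← R3 + (5/9)·R2: [0, 0, 1]
R4 ← R4 + (5/9)·R2: [0, 0, 3]
R5 ← R5 − (4/9)·R2: [0, 0, 7]
R4 ← R4 − (3)·R3: [0, 0, 0]
R5 ← R5 − (7)·R3: [0, 0, 0]
Echelon form has 3 nonzero rows, so rank(M) = 3.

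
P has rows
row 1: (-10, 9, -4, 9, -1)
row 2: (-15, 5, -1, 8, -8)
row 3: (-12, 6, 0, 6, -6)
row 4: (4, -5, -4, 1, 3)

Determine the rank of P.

Row reduce to echelon form.
R2 ← R2 − (3/2)·R1: [0, -17/2, 5, -11/2, -13/2]
R3 ← R3 − (6/5)·R1: [0, -24/5, 24/5, -24/5, -24/5]
R4 ← R4 + (2/5)·R1: [0, -7/5, -28/5, 23/5, 13/5]
R3 ← R3 − (48/85)·R2: [0, 0, 168/85, -144/85, -96/85]
R4 ← R4 − (14/85)·R2: [0, 0, -546/85, 468/85, 312/85]
R4 ← R4 + (13/4)·R3: [0, 0, 0, 0, 0]
Echelon form has 3 nonzero rows, so rank(P) = 3.

3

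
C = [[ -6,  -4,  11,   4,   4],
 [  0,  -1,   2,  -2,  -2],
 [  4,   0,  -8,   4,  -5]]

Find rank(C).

3

Row reduce to echelon form.
R3 ← R3 + (2/3)·R1: [0, -8/3, -2/3, 20/3, -7/3]
R3 ← R3 − (8/3)·R2: [0, 0, -6, 12, 3]
Echelon form has 3 nonzero rows, so rank(C) = 3.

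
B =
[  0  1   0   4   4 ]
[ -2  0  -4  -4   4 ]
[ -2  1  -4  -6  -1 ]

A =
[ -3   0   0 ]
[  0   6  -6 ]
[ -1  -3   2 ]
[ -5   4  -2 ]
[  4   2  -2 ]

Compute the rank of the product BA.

3

First compute BA:
[[ -4,  30, -22],
 [ 46,   4,  -8],
 [ 36,  -8,   0]]
Now row reduce the product.
R2 ← R2 + (23/2)·R1: [0, 349, -261]
R3 ← R3 + (9)·R1: [0, 262, -198]
R3 ← R3 − (262/349)·R2: [0, 0, -720/349]
3 nonzero rows, so rank(BA) = 3.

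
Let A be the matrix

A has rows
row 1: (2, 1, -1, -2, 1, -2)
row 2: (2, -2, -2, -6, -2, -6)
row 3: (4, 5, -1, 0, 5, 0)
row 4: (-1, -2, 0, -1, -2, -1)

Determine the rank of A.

Row reduce to echelon form.
R2 ← R2 − R1: [0, -3, -1, -4, -3, -4]
R3 ← R3 − (2)·R1: [0, 3, 1, 4, 3, 4]
R4 ← R4 + (1/2)·R1: [0, -3/2, -1/2, -2, -3/2, -2]
R3 ← R3 + R2: [0, 0, 0, 0, 0, 0]
R4 ← R4 − (1/2)·R2: [0, 0, 0, 0, 0, 0]
Echelon form has 2 nonzero rows, so rank(A) = 2.

2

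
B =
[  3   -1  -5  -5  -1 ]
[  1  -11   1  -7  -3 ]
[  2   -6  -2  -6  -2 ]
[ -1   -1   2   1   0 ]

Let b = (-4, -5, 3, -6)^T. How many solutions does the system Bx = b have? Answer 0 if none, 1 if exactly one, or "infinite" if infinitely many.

Row reduce the augmented matrix [B | b].
R2 ← R2 − (1/3)·R1: [0, -32/3, 8/3, -16/3, -8/3, -11/3]
R3 ← R3 − (2/3)·R1: [0, -16/3, 4/3, -8/3, -4/3, 17/3]
R4 ← R4 + (1/3)·R1: [0, -4/3, 1/3, -2/3, -1/3, -22/3]
R3 ← R3 − (1/2)·R2: [0, 0, 0, 0, 0, 15/2]
R4 ← R4 − (1/8)·R2: [0, 0, 0, 0, 0, -55/8]
R4 ← R4 + (11/12)·R3: [0, 0, 0, 0, 0, 0]
The echelon form has 3 nonzero rows; the last pivot sits in the augmented column, so rank(B) = 2 but rank([B|b]) = 3.
Since the ranks differ, the system is inconsistent.
It has no solutions.

0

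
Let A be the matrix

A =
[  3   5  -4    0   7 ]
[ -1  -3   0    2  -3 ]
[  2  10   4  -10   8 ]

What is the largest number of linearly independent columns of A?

Row reduce to echelon form.
R2 ← R2 + (1/3)·R1: [0, -4/3, -4/3, 2, -2/3]
R3 ← R3 − (2/3)·R1: [0, 20/3, 20/3, -10, 10/3]
R3 ← R3 + (5)·R2: [0, 0, 0, 0, 0]
Echelon form has 2 nonzero rows, so rank(A) = 2.
The rank gives the maximum number of linearly independent columns: 2.

2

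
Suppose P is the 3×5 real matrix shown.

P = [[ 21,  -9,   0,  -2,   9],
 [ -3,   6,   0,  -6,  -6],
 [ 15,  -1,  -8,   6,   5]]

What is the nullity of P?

Row reduce to echelon form.
R2 ← R2 + (1/7)·R1: [0, 33/7, 0, -44/7, -33/7]
R3 ← R3 − (5/7)·R1: [0, 38/7, -8, 52/7, -10/7]
R3 ← R3 − (38/33)·R2: [0, 0, -8, 44/3, 4]
3 nonzero rows, so rank(P) = 3.
P has 5 columns; by rank–nullity, nullity = 5 − 3 = 2.

2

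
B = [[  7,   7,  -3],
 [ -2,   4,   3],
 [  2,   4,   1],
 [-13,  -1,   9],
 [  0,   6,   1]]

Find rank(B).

3

Row reduce to echelon form.
R2 ← R2 + (2/7)·R1: [0, 6, 15/7]
R3 ← R3 − (2/7)·R1: [0, 2, 13/7]
R4 ← R4 + (13/7)·R1: [0, 12, 24/7]
R3 ← R3 − (1/3)·R2: [0, 0, 8/7]
R4 ← R4 − (2)·R2: [0, 0, -6/7]
R5 ← R5 − R2: [0, 0, -8/7]
R4 ← R4 + (3/4)·R3: [0, 0, 0]
R5 ← R5 + R3: [0, 0, 0]
Echelon form has 3 nonzero rows, so rank(B) = 3.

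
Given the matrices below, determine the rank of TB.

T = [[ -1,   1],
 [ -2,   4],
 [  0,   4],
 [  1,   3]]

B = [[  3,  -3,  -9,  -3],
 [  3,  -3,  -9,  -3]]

First compute TB:
[[  0,   0,   0,   0],
 [  6,  -6, -18,  -6],
 [ 12, -12, -36, -12],
 [ 12, -12, -36, -12]]
Now row reduce the product.
Swap R1 ↔ R2
R3 ← R3 − (2)·R1: [0, 0, 0, 0]
R4 ← R4 − (2)·R1: [0, 0, 0, 0]
1 nonzero row, so rank(TB) = 1.

1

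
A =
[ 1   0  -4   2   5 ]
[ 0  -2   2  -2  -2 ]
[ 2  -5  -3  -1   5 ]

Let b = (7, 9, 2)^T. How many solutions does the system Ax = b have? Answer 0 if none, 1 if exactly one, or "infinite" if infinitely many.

Row reduce the augmented matrix [A | b].
R3 ← R3 − (2)·R1: [0, -5, 5, -5, -5, -12]
R3 ← R3 − (5/2)·R2: [0, 0, 0, 0, 0, -69/2]
The echelon form has 3 nonzero rows; the last pivot sits in the augmented column, so rank(A) = 2 but rank([A|b]) = 3.
Since the ranks differ, the system is inconsistent.
It has no solutions.

0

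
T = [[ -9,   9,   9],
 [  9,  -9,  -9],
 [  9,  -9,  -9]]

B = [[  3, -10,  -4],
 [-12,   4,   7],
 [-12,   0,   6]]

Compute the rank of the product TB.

First compute TB:
[[-243, 126, 153],
 [243, -126, -153],
 [243, -126, -153]]
Now row reduce the product.
R2 ← R2 + R1: [0, 0, 0]
R3 ← R3 + R1: [0, 0, 0]
1 nonzero row, so rank(TB) = 1.

1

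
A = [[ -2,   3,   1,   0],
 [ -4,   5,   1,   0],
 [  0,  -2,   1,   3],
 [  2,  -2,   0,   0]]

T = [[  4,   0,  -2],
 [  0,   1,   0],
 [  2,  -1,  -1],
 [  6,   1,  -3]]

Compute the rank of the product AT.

First compute AT:
[[ -6,   2,   3],
 [-14,   4,   7],
 [ 20,   0, -10],
 [  8,  -2,  -4]]
Now row reduce the product.
R2 ← R2 − (7/3)·R1: [0, -2/3, 0]
R3 ← R3 + (10/3)·R1: [0, 20/3, 0]
R4 ← R4 + (4/3)·R1: [0, 2/3, 0]
R3 ← R3 + (10)·R2: [0, 0, 0]
R4 ← R4 + R2: [0, 0, 0]
2 nonzero rows, so rank(AT) = 2.

2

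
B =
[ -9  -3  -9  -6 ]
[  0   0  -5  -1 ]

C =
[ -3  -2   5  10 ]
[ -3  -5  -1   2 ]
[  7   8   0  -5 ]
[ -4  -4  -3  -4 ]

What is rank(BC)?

First compute BC:
[[ -3, -15, -24, -27],
 [-31, -36,   3,  29]]
Now row reduce the product.
R2 ← R2 − (31/3)·R1: [0, 119, 251, 308]
2 nonzero rows, so rank(BC) = 2.

2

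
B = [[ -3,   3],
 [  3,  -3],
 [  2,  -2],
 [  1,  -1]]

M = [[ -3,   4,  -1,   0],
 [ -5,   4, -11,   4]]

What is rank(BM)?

1

First compute BM:
[[ -6,   0, -30,  12],
 [  6,   0,  30, -12],
 [  4,   0,  20,  -8],
 [  2,   0,  10,  -4]]
Now row reduce the product.
R2 ← R2 + R1: [0, 0, 0, 0]
R3 ← R3 + (2/3)·R1: [0, 0, 0, 0]
R4 ← R4 + (1/3)·R1: [0, 0, 0, 0]
1 nonzero row, so rank(BM) = 1.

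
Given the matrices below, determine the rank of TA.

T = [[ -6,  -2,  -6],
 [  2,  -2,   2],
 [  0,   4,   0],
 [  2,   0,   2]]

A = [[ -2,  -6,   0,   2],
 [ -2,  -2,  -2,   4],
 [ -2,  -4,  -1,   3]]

First compute TA:
[[ 28,  64,  10, -38],
 [ -4, -16,   2,   2],
 [ -8,  -8,  -8,  16],
 [ -8, -20,  -2,  10]]
Now row reduce the product.
R2 ← R2 + (1/7)·R1: [0, -48/7, 24/7, -24/7]
R3 ← R3 + (2/7)·R1: [0, 72/7, -36/7, 36/7]
R4 ← R4 + (2/7)·R1: [0, -12/7, 6/7, -6/7]
R3 ← R3 + (3/2)·R2: [0, 0, 0, 0]
R4 ← R4 − (1/4)·R2: [0, 0, 0, 0]
2 nonzero rows, so rank(TA) = 2.

2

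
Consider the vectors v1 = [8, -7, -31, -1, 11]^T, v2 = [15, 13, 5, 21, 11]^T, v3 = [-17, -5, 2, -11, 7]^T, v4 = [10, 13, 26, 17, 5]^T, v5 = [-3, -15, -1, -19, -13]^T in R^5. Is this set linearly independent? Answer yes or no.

Form the matrix with these vectors as rows and row reduce.
R2 ← R2 − (15/8)·R1: [0, 209/8, 505/8, 183/8, -77/8]
R3 ← R3 + (17/8)·R1: [0, -159/8, -511/8, -105/8, 243/8]
R4 ← R4 − (5/4)·R1: [0, 87/4, 259/4, 73/4, -35/4]
R5 ← R5 + (3/8)·R1: [0, -141/8, -101/8, -155/8, -71/8]
R3 ← R3 + (159/209)·R2: [0, 0, -3313/209, 894/209, 438/19]
R4 ← R4 − (174/209)·R2: [0, 0, 2549/209, -166/209, -14/19]
R5 ← R5 + (141/209)·R2: [0, 0, 6262/209, -824/209, -292/19]
R4 ← R4 + (2549/3313)·R3: [0, 0, 0, 8272/3313, 56320/3313]
R5 ← R5 + (6262/3313)·R3: [0, 0, 0, 13724/3313, 93440/3313]
R5 ← R5 − (73/44)·R4: [0, 0, 0, 0, 0]
4 nonzero rows, so the 5 vectors span a space of dimension 4.
Since 4 < 5, the vectors are linearly dependent.

no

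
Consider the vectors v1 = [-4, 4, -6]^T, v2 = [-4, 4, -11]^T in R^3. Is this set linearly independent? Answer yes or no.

Form the matrix with these vectors as rows and row reduce.
R2 ← R2 − R1: [0, 0, -5]
2 nonzero rows, so the 2 vectors span a space of dimension 2.
Since 2 = 2, the vectors are linearly independent.

yes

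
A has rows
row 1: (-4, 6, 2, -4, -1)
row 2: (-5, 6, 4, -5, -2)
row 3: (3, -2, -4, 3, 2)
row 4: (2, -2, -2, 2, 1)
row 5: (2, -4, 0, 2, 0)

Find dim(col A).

Row reduce to echelon form.
R2 ← R2 − (5/4)·R1: [0, -3/2, 3/2, 0, -3/4]
R3 ← R3 + (3/4)·R1: [0, 5/2, -5/2, 0, 5/4]
R4 ← R4 + (1/2)·R1: [0, 1, -1, 0, 1/2]
R5 ← R5 + (1/2)·R1: [0, -1, 1, 0, -1/2]
R3 ← R3 + (5/3)·R2: [0, 0, 0, 0, 0]
R4 ← R4 + (2/3)·R2: [0, 0, 0, 0, 0]
R5 ← R5 − (2/3)·R2: [0, 0, 0, 0, 0]
Echelon form has 2 nonzero rows, so rank(A) = 2.
The column space has dimension equal to the rank: 2.

2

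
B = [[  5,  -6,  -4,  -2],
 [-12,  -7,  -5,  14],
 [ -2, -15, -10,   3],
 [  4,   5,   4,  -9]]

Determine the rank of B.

4

Row reduce to echelon form.
R2 ← R2 + (12/5)·R1: [0, -107/5, -73/5, 46/5]
R3 ← R3 + (2/5)·R1: [0, -87/5, -58/5, 11/5]
R4 ← R4 − (4/5)·R1: [0, 49/5, 36/5, -37/5]
R3 ← R3 − (87/107)·R2: [0, 0, 29/107, -565/107]
R4 ← R4 + (49/107)·R2: [0, 0, 55/107, -341/107]
R4 ← R4 − (55/29)·R3: [0, 0, 0, 198/29]
Echelon form has 4 nonzero rows, so rank(B) = 4.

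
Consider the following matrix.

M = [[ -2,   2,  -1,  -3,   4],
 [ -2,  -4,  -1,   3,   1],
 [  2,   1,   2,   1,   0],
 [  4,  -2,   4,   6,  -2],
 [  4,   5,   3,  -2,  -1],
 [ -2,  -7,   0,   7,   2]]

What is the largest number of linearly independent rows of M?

Row reduce to echelon form.
R2 ← R2 − R1: [0, -6, 0, 6, -3]
R3 ← R3 + R1: [0, 3, 1, -2, 4]
R4 ← R4 + (2)·R1: [0, 2, 2, 0, 6]
R5 ← R5 + (2)·R1: [0, 9, 1, -8, 7]
R6 ← R6 − R1: [0, -9, 1, 10, -2]
R3 ← R3 + (1/2)·R2: [0, 0, 1, 1, 5/2]
R4 ← R4 + (1/3)·R2: [0, 0, 2, 2, 5]
R5 ← R5 + (3/2)·R2: [0, 0, 1, 1, 5/2]
R6 ← R6 − (3/2)·R2: [0, 0, 1, 1, 5/2]
R4 ← R4 − (2)·R3: [0, 0, 0, 0, 0]
R5 ← R5 − R3: [0, 0, 0, 0, 0]
R6 ← R6 − R3: [0, 0, 0, 0, 0]
Echelon form has 3 nonzero rows, so rank(M) = 3.
The rank gives the maximum number of linearly independent rows: 3.

3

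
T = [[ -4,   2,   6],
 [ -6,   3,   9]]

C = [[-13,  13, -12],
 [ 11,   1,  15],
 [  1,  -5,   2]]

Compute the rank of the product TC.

First compute TC:
[[ 80, -80,  90],
 [120, -120, 135]]
Now row reduce the product.
R2 ← R2 − (3/2)·R1: [0, 0, 0]
1 nonzero row, so rank(TC) = 1.

1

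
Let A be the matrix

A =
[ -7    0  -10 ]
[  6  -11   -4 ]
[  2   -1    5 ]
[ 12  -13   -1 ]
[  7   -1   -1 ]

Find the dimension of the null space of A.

Row reduce to echelon form.
R2 ← R2 + (6/7)·R1: [0, -11, -88/7]
R3 ← R3 + (2/7)·R1: [0, -1, 15/7]
R4 ← R4 + (12/7)·R1: [0, -13, -127/7]
R5 ← R5 + R1: [0, -1, -11]
R3 ← R3 − (1/11)·R2: [0, 0, 23/7]
R4 ← R4 − (13/11)·R2: [0, 0, -23/7]
R5 ← R5 − (1/11)·R2: [0, 0, -69/7]
R4 ← R4 + R3: [0, 0, 0]
R5 ← R5 + (3)·R3: [0, 0, 0]
3 nonzero rows, so rank(A) = 3.
A has 3 columns; by rank–nullity, nullity = 3 − 3 = 0.

0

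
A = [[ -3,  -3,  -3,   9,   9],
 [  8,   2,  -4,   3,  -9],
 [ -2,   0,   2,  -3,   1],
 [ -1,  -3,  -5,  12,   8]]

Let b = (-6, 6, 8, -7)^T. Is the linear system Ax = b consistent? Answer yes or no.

no

Row reduce the augmented matrix [A | b].
R2 ← R2 + (8/3)·R1: [0, -6, -12, 27, 15, -10]
R3 ← R3 − (2/3)·R1: [0, 2, 4, -9, -5, 12]
R4 ← R4 − (1/3)·R1: [0, -2, -4, 9, 5, -5]
R3 ← R3 + (1/3)·R2: [0, 0, 0, 0, 0, 26/3]
R4 ← R4 − (1/3)·R2: [0, 0, 0, 0, 0, -5/3]
R4 ← R4 + (5/26)·R3: [0, 0, 0, 0, 0, 0]
The echelon form has 3 nonzero rows; the last pivot sits in the augmented column, so rank(A) = 2 but rank([A|b]) = 3.
Since the ranks differ, the system is inconsistent.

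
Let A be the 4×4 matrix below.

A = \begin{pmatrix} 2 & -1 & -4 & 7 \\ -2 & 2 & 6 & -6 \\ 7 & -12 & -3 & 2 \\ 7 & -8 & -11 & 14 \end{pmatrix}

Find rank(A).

3

Row reduce to echelon form.
R2 ← R2 + R1: [0, 1, 2, 1]
R3 ← R3 − (7/2)·R1: [0, -17/2, 11, -45/2]
R4 ← R4 − (7/2)·R1: [0, -9/2, 3, -21/2]
R3 ← R3 + (17/2)·R2: [0, 0, 28, -14]
R4 ← R4 + (9/2)·R2: [0, 0, 12, -6]
R4 ← R4 − (3/7)·R3: [0, 0, 0, 0]
Echelon form has 3 nonzero rows, so rank(A) = 3.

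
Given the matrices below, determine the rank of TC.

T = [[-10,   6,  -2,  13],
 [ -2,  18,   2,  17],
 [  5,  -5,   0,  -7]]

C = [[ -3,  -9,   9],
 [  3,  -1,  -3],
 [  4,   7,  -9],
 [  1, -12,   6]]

2

First compute TC:
[[ 53, -86, -12],
 [ 85, -190,  12],
 [-37,  44,  18]]
Now row reduce the product.
R2 ← R2 − (85/53)·R1: [0, -2760/53, 1656/53]
R3 ← R3 + (37/53)·R1: [0, -850/53, 510/53]
R3 ← R3 − (85/276)·R2: [0, 0, 0]
2 nonzero rows, so rank(TC) = 2.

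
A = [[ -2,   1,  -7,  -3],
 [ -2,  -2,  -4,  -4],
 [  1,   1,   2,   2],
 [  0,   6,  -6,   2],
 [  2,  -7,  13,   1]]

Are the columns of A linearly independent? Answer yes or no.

Row reduce A to echelon form.
R2 ← R2 − R1: [0, -3, 3, -1]
R3 ← R3 + (1/2)·R1: [0, 3/2, -3/2, 1/2]
R5 ← R5 + R1: [0, -6, 6, -2]
R3 ← R3 + (1/2)·R2: [0, 0, 0, 0]
R4 ← R4 + (2)·R2: [0, 0, 0, 0]
R5 ← R5 − (2)·R2: [0, 0, 0, 0]
2 pivots among 4 columns.
Only 2 < 4 pivot columns, so the columns are linearly dependent.

no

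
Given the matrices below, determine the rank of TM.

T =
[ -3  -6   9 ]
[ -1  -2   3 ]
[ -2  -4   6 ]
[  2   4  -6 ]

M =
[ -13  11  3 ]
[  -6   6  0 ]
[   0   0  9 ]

First compute TM:
[[ 75, -69,  72],
 [ 25, -23,  24],
 [ 50, -46,  48],
 [-50,  46, -48]]
Now row reduce the product.
R2 ← R2 − (1/3)·R1: [0, 0, 0]
R3 ← R3 − (2/3)·R1: [0, 0, 0]
R4 ← R4 + (2/3)·R1: [0, 0, 0]
1 nonzero row, so rank(TM) = 1.

1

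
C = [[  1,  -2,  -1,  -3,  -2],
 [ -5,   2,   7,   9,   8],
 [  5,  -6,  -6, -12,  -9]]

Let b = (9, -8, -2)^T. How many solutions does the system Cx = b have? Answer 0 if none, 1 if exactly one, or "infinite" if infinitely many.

Row reduce the augmented matrix [C | b].
R2 ← R2 + (5)·R1: [0, -8, 2, -6, -2, 37]
R3 ← R3 − (5)·R1: [0, 4, -1, 3, 1, -47]
R3 ← R3 + (1/2)·R2: [0, 0, 0, 0, 0, -57/2]
The echelon form has 3 nonzero rows; the last pivot sits in the augmented column, so rank(C) = 2 but rank([C|b]) = 3.
Since the ranks differ, the system is inconsistent.
It has no solutions.

0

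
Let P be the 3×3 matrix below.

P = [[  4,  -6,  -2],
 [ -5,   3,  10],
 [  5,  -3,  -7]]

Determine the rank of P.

Row reduce to echelon form.
R2 ← R2 + (5/4)·R1: [0, -9/2, 15/2]
R3 ← R3 − (5/4)·R1: [0, 9/2, -9/2]
R3 ← R3 + R2: [0, 0, 3]
Echelon form has 3 nonzero rows, so rank(P) = 3.

3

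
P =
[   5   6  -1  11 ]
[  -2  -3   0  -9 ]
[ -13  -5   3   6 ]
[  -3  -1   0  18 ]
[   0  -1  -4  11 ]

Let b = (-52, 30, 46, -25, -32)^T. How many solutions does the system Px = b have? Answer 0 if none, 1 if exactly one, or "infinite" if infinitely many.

Row reduce the augmented matrix [P | b].
R2 ← R2 + (2/5)·R1: [0, -3/5, -2/5, -23/5, 46/5]
R3 ← R3 + (13/5)·R1: [0, 53/5, 2/5, 173/5, -446/5]
R4 ← R4 + (3/5)·R1: [0, 13/5, -3/5, 123/5, -281/5]
R3 ← R3 + (53/3)·R2: [0, 0, -20/3, -140/3, 220/3]
R4 ← R4 + (13/3)·R2: [0, 0, -7/3, 14/3, -49/3]
R5 ← R5 − (5/3)·R2: [0, 0, -10/3, 56/3, -142/3]
R4 ← R4 − (7/20)·R3: [0, 0, 0, 21, -42]
R5 ← R5 − (1/2)·R3: [0, 0, 0, 42, -84]
R5 ← R5 − (2)·R4: [0, 0, 0, 0, 0]
The echelon form has 4 nonzero rows, and every pivot lies in the first 4 columns, so rank(P) = rank([P|b]) = 4.
The system is consistent.
rank = 4 = number of unknowns, so the solution is unique.

1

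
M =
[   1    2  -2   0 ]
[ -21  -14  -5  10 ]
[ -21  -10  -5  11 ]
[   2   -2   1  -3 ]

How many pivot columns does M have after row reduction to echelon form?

4

Row reduce to echelon form.
R2 ← R2 + (21)·R1: [0, 28, -47, 10]
R3 ← R3 + (21)·R1: [0, 32, -47, 11]
R4 ← R4 − (2)·R1: [0, -6, 5, -3]
R3 ← R3 − (8/7)·R2: [0, 0, 47/7, -3/7]
R4 ← R4 + (3/14)·R2: [0, 0, -71/14, -6/7]
R4 ← R4 + (71/94)·R3: [0, 0, 0, -111/94]
Echelon form has 4 nonzero rows, so rank(M) = 4.
Each nonzero row contributes one pivot column: 4 pivot columns.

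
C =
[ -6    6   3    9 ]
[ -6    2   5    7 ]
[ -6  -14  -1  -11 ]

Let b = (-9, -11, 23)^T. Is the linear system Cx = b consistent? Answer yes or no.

yes

Row reduce the augmented matrix [C | b].
R2 ← R2 − R1: [0, -4, 2, -2, -2]
R3 ← R3 − R1: [0, -20, -4, -20, 32]
R3 ← R3 − (5)·R2: [0, 0, -14, -10, 42]
The echelon form has 3 nonzero rows, and every pivot lies in the first 4 columns, so rank(C) = rank([C|b]) = 3.
The system is consistent.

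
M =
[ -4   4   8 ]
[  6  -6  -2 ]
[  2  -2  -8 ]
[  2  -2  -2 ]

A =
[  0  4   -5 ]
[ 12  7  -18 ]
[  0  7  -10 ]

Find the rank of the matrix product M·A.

First compute MA:
[[ 48,  68, -132],
 [-72, -32,  98],
 [-24, -62, 106],
 [-24, -20,  46]]
Now row reduce the product.
R2 ← R2 + (3/2)·R1: [0, 70, -100]
R3 ← R3 + (1/2)·R1: [0, -28, 40]
R4 ← R4 + (1/2)·R1: [0, 14, -20]
R3 ← R3 + (2/5)·R2: [0, 0, 0]
R4 ← R4 − (1/5)·R2: [0, 0, 0]
2 nonzero rows, so rank(MA) = 2.

2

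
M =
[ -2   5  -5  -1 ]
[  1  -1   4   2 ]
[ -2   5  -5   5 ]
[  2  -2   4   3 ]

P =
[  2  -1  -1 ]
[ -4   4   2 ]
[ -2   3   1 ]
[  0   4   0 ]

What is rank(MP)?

First compute MP:
[[-14,   3,   7],
 [ -2,  15,   1],
 [-14,  27,   7],
 [  4,  14,  -2]]
Now row reduce the product.
R2 ← R2 − (1/7)·R1: [0, 102/7, 0]
R3 ← R3 − R1: [0, 24, 0]
R4 ← R4 + (2/7)·R1: [0, 104/7, 0]
R3 ← R3 − (28/17)·R2: [0, 0, 0]
R4 ← R4 − (52/51)·R2: [0, 0, 0]
2 nonzero rows, so rank(MP) = 2.

2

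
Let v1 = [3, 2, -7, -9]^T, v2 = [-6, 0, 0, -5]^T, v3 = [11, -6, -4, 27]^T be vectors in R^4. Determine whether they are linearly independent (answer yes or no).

yes

Form the matrix with these vectors as rows and row reduce.
R2 ← R2 + (2)·R1: [0, 4, -14, -23]
R3 ← R3 − (11/3)·R1: [0, -40/3, 65/3, 60]
R3 ← R3 + (10/3)·R2: [0, 0, -25, -50/3]
3 nonzero rows, so the 3 vectors span a space of dimension 3.
Since 3 = 3, the vectors are linearly independent.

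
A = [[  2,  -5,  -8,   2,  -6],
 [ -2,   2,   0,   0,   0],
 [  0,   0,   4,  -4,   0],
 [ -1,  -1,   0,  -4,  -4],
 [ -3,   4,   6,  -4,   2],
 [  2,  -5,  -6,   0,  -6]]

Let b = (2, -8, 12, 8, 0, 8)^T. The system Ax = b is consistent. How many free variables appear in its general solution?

Row reduce the augmented matrix [A | b].
R2 ← R2 + R1: [0, -3, -8, 2, -6, -6]
R4 ← R4 + (1/2)·R1: [0, -7/2, -4, -3, -7, 9]
R5 ← R5 + (3/2)·R1: [0, -7/2, -6, -1, -7, 3]
R6 ← R6 − R1: [0, 0, 2, -2, 0, 6]
R4 ← R4 − (7/6)·R2: [0, 0, 16/3, -16/3, 0, 16]
R5 ← R5 − (7/6)·R2: [0, 0, 10/3, -10/3, 0, 10]
R4 ← R4 − (4/3)·R3: [0, 0, 0, 0, 0, 0]
R5 ← R5 − (5/6)·R3: [0, 0, 0, 0, 0, 0]
R6 ← R6 − (1/2)·R3: [0, 0, 0, 0, 0, 0]
The echelon form has 3 nonzero rows, and every pivot lies in the first 5 columns, so rank(A) = rank([A|b]) = 3.
The system is consistent.
Free variables = (unknowns) − (rank) = 5 − 3 = 2.

2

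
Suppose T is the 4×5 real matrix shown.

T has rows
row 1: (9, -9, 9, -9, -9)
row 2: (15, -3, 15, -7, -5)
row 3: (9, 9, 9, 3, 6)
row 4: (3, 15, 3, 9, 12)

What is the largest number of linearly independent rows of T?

Row reduce to echelon form.
R2 ← R2 − (5/3)·R1: [0, 12, 0, 8, 10]
R3 ← R3 − R1: [0, 18, 0, 12, 15]
R4 ← R4 − (1/3)·R1: [0, 18, 0, 12, 15]
R3 ← R3 − (3/2)·R2: [0, 0, 0, 0, 0]
R4 ← R4 − (3/2)·R2: [0, 0, 0, 0, 0]
Echelon form has 2 nonzero rows, so rank(T) = 2.
The rank gives the maximum number of linearly independent rows: 2.

2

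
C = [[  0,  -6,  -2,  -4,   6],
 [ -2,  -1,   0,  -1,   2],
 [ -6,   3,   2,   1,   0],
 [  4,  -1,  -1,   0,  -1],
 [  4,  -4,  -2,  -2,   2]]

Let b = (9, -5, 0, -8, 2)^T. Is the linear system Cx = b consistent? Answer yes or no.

Row reduce the augmented matrix [C | b].
Swap R1 ↔ R2
R3 ← R3 − (3)·R1: [0, 6, 2, 4, -6, 15]
R4 ← R4 + (2)·R1: [0, -3, -1, -2, 3, -18]
R5 ← R5 + (2)·R1: [0, -6, -2, -4, 6, -8]
R3 ← R3 + R2: [0, 0, 0, 0, 0, 24]
R4 ← R4 − (1/2)·R2: [0, 0, 0, 0, 0, -45/2]
R5 ← R5 − R2: [0, 0, 0, 0, 0, -17]
R4 ← R4 + (15/16)·R3: [0, 0, 0, 0, 0, 0]
R5 ← R5 + (17/24)·R3: [0, 0, 0, 0, 0, 0]
The echelon form has 3 nonzero rows; the last pivot sits in the augmented column, so rank(C) = 2 but rank([C|b]) = 3.
Since the ranks differ, the system is inconsistent.

no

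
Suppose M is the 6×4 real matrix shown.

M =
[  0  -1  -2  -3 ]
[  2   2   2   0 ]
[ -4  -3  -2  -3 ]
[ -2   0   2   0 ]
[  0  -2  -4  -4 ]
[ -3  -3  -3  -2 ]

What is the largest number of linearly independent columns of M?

Row reduce to echelon form.
Swap R1 ↔ R2
R3 ← R3 + (2)·R1: [0, 1, 2, -3]
R4 ← R4 + R1: [0, 2, 4, 0]
R6 ← R6 + (3/2)·R1: [0, 0, 0, -2]
R3 ← R3 + R2: [0, 0, 0, -6]
R4 ← R4 + (2)·R2: [0, 0, 0, -6]
R5 ← R5 − (2)·R2: [0, 0, 0, 2]
R4 ← R4 − R3: [0, 0, 0, 0]
R5 ← R5 + (1/3)·R3: [0, 0, 0, 0]
R6 ← R6 − (1/3)·R3: [0, 0, 0, 0]
Echelon form has 3 nonzero rows, so rank(M) = 3.
The rank gives the maximum number of linearly independent columns: 3.

3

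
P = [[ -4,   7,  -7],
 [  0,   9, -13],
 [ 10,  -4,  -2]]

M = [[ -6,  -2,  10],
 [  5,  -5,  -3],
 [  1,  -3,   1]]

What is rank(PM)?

First compute PM:
[[ 52,  -6, -68],
 [ 32,  -6, -40],
 [-82,   6, 110]]
Now row reduce the product.
R2 ← R2 − (8/13)·R1: [0, -30/13, 24/13]
R3 ← R3 + (41/26)·R1: [0, -45/13, 36/13]
R3 ← R3 − (3/2)·R2: [0, 0, 0]
2 nonzero rows, so rank(PM) = 2.

2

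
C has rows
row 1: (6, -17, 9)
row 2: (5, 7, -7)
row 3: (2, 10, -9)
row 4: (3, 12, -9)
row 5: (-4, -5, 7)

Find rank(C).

Row reduce to echelon form.
R2 ← R2 − (5/6)·R1: [0, 127/6, -29/2]
R3 ← R3 − (1/3)·R1: [0, 47/3, -12]
R4 ← R4 − (1/2)·R1: [0, 41/2, -27/2]
R5 ← R5 + (2/3)·R1: [0, -49/3, 13]
R3 ← R3 − (94/127)·R2: [0, 0, -161/127]
R4 ← R4 − (123/127)·R2: [0, 0, 69/127]
R5 ← R5 + (98/127)·R2: [0, 0, 230/127]
R4 ← R4 + (3/7)·R3: [0, 0, 0]
R5 ← R5 + (10/7)·R3: [0, 0, 0]
Echelon form has 3 nonzero rows, so rank(C) = 3.

3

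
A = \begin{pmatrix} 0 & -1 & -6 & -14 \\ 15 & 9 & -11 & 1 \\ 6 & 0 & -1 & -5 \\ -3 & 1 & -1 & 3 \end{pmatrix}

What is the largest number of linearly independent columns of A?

3

Row reduce to echelon form.
Swap R1 ↔ R2
R3 ← R3 − (2/5)·R1: [0, -18/5, 17/5, -27/5]
R4 ← R4 + (1/5)·R1: [0, 14/5, -16/5, 16/5]
R3 ← R3 − (18/5)·R2: [0, 0, 25, 45]
R4 ← R4 + (14/5)·R2: [0, 0, -20, -36]
R4 ← R4 + (4/5)·R3: [0, 0, 0, 0]
Echelon form has 3 nonzero rows, so rank(A) = 3.
The rank gives the maximum number of linearly independent columns: 3.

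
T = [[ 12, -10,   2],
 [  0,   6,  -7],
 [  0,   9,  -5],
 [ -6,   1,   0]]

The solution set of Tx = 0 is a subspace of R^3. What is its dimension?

0

Row reduce to echelon form.
R4 ← R4 + (1/2)·R1: [0, -4, 1]
R3 ← R3 − (3/2)·R2: [0, 0, 11/2]
R4 ← R4 + (2/3)·R2: [0, 0, -11/3]
R4 ← R4 + (2/3)·R3: [0, 0, 0]
3 nonzero rows, so rank(T) = 3.
T has 3 columns; by rank–nullity, nullity = 3 − 3 = 0.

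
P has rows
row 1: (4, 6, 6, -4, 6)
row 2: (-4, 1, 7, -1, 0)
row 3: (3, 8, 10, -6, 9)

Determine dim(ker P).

Row reduce to echelon form.
R2 ← R2 + R1: [0, 7, 13, -5, 6]
R3 ← R3 − (3/4)·R1: [0, 7/2, 11/2, -3, 9/2]
R3 ← R3 − (1/2)·R2: [0, 0, -1, -1/2, 3/2]
3 nonzero rows, so rank(P) = 3.
P has 5 columns; by rank–nullity, nullity = 5 − 3 = 2.

2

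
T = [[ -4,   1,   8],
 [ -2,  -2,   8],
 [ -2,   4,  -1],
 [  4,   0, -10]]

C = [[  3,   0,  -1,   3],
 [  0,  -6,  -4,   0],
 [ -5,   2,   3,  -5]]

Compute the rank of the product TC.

First compute TC:
[[-52,  10,  24, -52],
 [-46,  28,  34, -46],
 [ -1, -26, -17,  -1],
 [ 62, -20, -34,  62]]
Now row reduce the product.
R2 ← R2 − (23/26)·R1: [0, 249/13, 166/13, 0]
R3 ← R3 − (1/52)·R1: [0, -681/26, -227/13, 0]
R4 ← R4 + (31/26)·R1: [0, -105/13, -70/13, 0]
R3 ← R3 + (227/166)·R2: [0, 0, 0, 0]
R4 ← R4 + (35/83)·R2: [0, 0, 0, 0]
2 nonzero rows, so rank(TC) = 2.

2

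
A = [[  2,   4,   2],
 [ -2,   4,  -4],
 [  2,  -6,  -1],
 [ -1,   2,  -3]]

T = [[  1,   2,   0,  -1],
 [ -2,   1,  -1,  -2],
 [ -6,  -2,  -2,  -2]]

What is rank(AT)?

2

First compute AT:
[[-18,   4,  -8, -14],
 [ 14,   8,   4,   2],
 [ 20,   0,   8,  12],
 [ 13,   6,   4,   3]]
Now row reduce the product.
R2 ← R2 + (7/9)·R1: [0, 100/9, -20/9, -80/9]
R3 ← R3 + (10/9)·R1: [0, 40/9, -8/9, -32/9]
R4 ← R4 + (13/18)·R1: [0, 80/9, -16/9, -64/9]
R3 ← R3 − (2/5)·R2: [0, 0, 0, 0]
R4 ← R4 − (4/5)·R2: [0, 0, 0, 0]
2 nonzero rows, so rank(AT) = 2.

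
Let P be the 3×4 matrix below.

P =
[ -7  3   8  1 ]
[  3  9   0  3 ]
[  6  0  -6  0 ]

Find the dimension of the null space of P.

Row reduce to echelon form.
R2 ← R2 + (3/7)·R1: [0, 72/7, 24/7, 24/7]
R3 ← R3 + (6/7)·R1: [0, 18/7, 6/7, 6/7]
R3 ← R3 − (1/4)·R2: [0, 0, 0, 0]
2 nonzero rows, so rank(P) = 2.
P has 4 columns; by rank–nullity, nullity = 4 − 2 = 2.

2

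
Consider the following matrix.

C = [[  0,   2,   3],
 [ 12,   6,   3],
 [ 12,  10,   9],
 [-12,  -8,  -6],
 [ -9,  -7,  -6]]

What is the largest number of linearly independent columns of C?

2

Row reduce to echelon form.
Swap R1 ↔ R2
R3 ← R3 − R1: [0, 4, 6]
R4 ← R4 + R1: [0, -2, -3]
R5 ← R5 + (3/4)·R1: [0, -5/2, -15/4]
R3 ← R3 − (2)·R2: [0, 0, 0]
R4 ← R4 + R2: [0, 0, 0]
R5 ← R5 + (5/4)·R2: [0, 0, 0]
Echelon form has 2 nonzero rows, so rank(C) = 2.
The rank gives the maximum number of linearly independent columns: 2.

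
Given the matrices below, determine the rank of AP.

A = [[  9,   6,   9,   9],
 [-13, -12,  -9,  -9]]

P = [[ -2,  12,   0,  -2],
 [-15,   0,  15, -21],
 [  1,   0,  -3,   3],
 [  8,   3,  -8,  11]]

First compute AP:
[[-27, 135,  -9, -18],
 [125, -183, -81, 152]]
Now row reduce the product.
R2 ← R2 + (125/27)·R1: [0, 442, -368/3, 206/3]
2 nonzero rows, so rank(AP) = 2.

2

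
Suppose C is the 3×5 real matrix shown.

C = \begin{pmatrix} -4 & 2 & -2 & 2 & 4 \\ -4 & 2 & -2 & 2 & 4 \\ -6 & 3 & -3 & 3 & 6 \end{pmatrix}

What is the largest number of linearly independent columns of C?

1

Row reduce to echelon form.
R2 ← R2 − R1: [0, 0, 0, 0, 0]
R3 ← R3 − (3/2)·R1: [0, 0, 0, 0, 0]
Echelon form has 1 nonzero row, so rank(C) = 1.
The rank gives the maximum number of linearly independent columns: 1.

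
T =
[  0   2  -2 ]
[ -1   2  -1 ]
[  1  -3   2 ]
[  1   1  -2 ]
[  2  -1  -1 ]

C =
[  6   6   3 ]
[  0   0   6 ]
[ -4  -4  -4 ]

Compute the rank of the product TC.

2

First compute TC:
[[  8,   8,  20],
 [ -2,  -2,  13],
 [ -2,  -2, -23],
 [ 14,  14,  17],
 [ 16,  16,   4]]
Now row reduce the product.
R2 ← R2 + (1/4)·R1: [0, 0, 18]
R3 ← R3 + (1/4)·R1: [0, 0, -18]
R4 ← R4 − (7/4)·R1: [0, 0, -18]
R5 ← R5 − (2)·R1: [0, 0, -36]
R3 ← R3 + R2: [0, 0, 0]
R4 ← R4 + R2: [0, 0, 0]
R5 ← R5 + (2)·R2: [0, 0, 0]
2 nonzero rows, so rank(TC) = 2.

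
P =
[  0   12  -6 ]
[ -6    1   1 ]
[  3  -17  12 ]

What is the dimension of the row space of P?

3

Row reduce to echelon form.
Swap R1 ↔ R2
R3 ← R3 + (1/2)·R1: [0, -33/2, 25/2]
R3 ← R3 + (11/8)·R2: [0, 0, 17/4]
Echelon form has 3 nonzero rows, so rank(P) = 3.
The row space has dimension equal to the rank: 3.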